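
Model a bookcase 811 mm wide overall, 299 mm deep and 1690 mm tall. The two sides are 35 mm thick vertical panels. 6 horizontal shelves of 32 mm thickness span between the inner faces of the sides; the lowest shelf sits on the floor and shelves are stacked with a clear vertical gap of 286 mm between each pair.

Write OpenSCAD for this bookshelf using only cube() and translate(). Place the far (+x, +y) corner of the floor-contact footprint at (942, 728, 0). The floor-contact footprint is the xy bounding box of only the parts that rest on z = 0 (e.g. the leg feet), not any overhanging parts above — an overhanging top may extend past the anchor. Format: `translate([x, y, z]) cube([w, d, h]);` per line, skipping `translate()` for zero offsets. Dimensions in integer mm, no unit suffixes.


translate([131, 429, 0]) cube([35, 299, 1690]);
translate([907, 429, 0]) cube([35, 299, 1690]);
translate([166, 429, 0]) cube([741, 299, 32]);
translate([166, 429, 318]) cube([741, 299, 32]);
translate([166, 429, 636]) cube([741, 299, 32]);
translate([166, 429, 954]) cube([741, 299, 32]);
translate([166, 429, 1272]) cube([741, 299, 32]);
translate([166, 429, 1590]) cube([741, 299, 32]);


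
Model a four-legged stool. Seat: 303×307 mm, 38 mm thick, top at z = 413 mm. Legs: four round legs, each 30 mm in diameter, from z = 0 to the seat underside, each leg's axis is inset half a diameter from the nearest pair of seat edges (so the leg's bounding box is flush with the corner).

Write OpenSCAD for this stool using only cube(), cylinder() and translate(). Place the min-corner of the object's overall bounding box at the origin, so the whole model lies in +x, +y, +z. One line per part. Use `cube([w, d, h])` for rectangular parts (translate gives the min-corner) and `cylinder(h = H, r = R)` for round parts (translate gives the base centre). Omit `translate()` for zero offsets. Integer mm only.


// leg_h = 413 - 38 = 375
translate([0, 0, 375]) cube([303, 307, 38]);
translate([15, 15, 0]) cylinder(h = 375, r = 15);
translate([288, 15, 0]) cylinder(h = 375, r = 15);
translate([15, 292, 0]) cylinder(h = 375, r = 15);
translate([288, 292, 0]) cylinder(h = 375, r = 15);


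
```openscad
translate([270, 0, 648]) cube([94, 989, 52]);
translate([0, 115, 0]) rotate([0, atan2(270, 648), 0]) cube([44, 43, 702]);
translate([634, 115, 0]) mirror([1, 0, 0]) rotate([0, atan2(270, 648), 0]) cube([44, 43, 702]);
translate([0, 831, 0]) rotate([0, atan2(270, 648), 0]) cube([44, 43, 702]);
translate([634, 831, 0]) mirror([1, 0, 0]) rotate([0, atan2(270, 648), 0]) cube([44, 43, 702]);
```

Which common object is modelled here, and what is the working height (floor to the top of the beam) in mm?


A sawhorse. The overall height is 700 mm.

A beam across two mirrored pairs of raked legs — a sawhorse. The beam's underside is at z = 648 (matching the legs' vertical rise in atan2(270, 648)) and the beam is 52 mm tall, so its top is at 648 + 52 = 700 mm. The raked legs top out at the beam's underside, so that is the highest point.


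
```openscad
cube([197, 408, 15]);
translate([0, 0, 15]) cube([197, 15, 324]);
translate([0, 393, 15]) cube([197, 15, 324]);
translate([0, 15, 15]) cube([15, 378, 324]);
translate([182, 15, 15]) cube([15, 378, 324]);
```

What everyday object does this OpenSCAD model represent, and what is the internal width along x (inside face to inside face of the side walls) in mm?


An open box. The internal width is 167 mm.

A 197×408 base slab with four walls standing on it — an open box. The base is 197 mm wide and the walls are 15 mm thick, so the internal width is 197 − 2 × 15 = 167 mm.


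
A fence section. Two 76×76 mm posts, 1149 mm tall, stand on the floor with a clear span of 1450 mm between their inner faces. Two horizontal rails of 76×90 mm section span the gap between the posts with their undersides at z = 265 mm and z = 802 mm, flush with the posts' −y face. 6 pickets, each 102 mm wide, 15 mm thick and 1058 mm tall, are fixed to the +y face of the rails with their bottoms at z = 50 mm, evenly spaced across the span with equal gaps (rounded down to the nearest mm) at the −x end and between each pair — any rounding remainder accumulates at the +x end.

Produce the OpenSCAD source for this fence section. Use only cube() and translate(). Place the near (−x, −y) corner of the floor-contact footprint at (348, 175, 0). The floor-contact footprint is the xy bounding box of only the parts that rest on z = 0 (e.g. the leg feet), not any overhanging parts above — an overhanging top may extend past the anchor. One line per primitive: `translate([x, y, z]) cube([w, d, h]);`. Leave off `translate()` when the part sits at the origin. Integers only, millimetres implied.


translate([348, 175, 0]) cube([76, 76, 1149]);
translate([1874, 175, 0]) cube([76, 76, 1149]);
translate([424, 175, 265]) cube([1450, 76, 90]);
translate([424, 175, 802]) cube([1450, 76, 90]);
translate([543, 251, 50]) cube([102, 15, 1058]);
translate([764, 251, 50]) cube([102, 15, 1058]);
translate([985, 251, 50]) cube([102, 15, 1058]);
translate([1206, 251, 50]) cube([102, 15, 1058]);
translate([1427, 251, 50]) cube([102, 15, 1058]);
translate([1648, 251, 50]) cube([102, 15, 1058]);


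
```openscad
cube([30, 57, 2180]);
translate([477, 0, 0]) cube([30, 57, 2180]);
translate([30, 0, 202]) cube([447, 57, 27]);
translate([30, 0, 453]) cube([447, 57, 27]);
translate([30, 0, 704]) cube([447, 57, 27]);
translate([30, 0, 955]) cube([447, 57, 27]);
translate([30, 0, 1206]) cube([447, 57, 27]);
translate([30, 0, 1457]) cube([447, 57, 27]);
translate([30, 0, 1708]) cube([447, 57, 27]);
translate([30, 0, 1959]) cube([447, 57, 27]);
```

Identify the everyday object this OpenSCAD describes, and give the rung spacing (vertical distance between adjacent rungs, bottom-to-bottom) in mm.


A ladder. The rung spacing is 251 mm.

Two tall 30×57 posts with 8 short bars between them — a ladder. Adjacent rungs sit at z = 202 and z = 453, so the spacing is 453 − 202 = 251 mm.


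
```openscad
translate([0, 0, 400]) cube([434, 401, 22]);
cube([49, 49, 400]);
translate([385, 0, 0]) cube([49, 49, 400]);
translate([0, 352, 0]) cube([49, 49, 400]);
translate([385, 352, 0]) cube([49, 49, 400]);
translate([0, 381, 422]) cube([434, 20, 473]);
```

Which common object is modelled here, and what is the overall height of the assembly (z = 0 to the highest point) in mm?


A chair. The overall height is 895 mm.

A slab on four corner posts with a tall panel at the back — a chair. The seat slab sits at z = 400 with thickness 22, and the 473 mm backrest starts at the seat top, so the overall height is 400 + 22 + 473 = 895 mm.


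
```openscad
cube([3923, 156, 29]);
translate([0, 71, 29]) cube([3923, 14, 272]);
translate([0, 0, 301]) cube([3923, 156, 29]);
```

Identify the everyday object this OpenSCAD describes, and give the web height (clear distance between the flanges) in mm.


An I-beam. The web height is 272 mm.

Two wide flanges with a thin centred web — an I-beam. Overall 330 mm minus two 29 mm flanges gives a web of 330 − 2·29 = 272 mm.


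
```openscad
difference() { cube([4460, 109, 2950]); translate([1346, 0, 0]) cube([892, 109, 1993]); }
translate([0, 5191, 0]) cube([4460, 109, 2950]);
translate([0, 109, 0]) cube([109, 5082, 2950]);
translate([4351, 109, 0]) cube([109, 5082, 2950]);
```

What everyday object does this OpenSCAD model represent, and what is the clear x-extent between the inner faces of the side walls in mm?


A single room. The interior width is 4242 mm.

Four walls enclosing a rectangle with a door in the front wall — a room. Outside width 4460 minus two 109 mm walls gives 4242 mm.


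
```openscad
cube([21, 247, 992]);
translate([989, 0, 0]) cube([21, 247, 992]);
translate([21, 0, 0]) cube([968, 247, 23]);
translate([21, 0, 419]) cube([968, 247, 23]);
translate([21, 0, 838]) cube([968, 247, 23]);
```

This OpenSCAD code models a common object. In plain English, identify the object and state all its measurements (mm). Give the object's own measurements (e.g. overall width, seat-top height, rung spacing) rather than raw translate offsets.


An open bookshelf. Two side panels, each 21 mm thick, 247 mm deep and 992 mm tall, stand 1010 mm apart (outside-to-outside). Between them sit 3 shelves, each 23 mm thick and 247 mm deep, spanning the full gap between the sides. The bottom shelf rests on the floor (its underside at z = 0) and the clear gap between one shelf's top and the next shelf's underside is 396 mm.


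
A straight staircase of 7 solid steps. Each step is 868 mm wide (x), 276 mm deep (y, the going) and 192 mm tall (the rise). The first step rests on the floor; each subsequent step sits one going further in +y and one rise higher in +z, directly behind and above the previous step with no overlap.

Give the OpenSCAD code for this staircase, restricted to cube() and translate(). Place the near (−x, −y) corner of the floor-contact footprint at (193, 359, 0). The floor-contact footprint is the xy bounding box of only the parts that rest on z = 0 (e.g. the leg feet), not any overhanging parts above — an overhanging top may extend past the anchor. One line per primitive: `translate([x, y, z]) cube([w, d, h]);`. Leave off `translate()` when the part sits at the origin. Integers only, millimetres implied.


translate([193, 359, 0]) cube([868, 276, 192]);
translate([193, 635, 192]) cube([868, 276, 192]);
translate([193, 911, 384]) cube([868, 276, 192]);
translate([193, 1187, 576]) cube([868, 276, 192]);
translate([193, 1463, 768]) cube([868, 276, 192]);
translate([193, 1739, 960]) cube([868, 276, 192]);
translate([193, 2015, 1152]) cube([868, 276, 192]);


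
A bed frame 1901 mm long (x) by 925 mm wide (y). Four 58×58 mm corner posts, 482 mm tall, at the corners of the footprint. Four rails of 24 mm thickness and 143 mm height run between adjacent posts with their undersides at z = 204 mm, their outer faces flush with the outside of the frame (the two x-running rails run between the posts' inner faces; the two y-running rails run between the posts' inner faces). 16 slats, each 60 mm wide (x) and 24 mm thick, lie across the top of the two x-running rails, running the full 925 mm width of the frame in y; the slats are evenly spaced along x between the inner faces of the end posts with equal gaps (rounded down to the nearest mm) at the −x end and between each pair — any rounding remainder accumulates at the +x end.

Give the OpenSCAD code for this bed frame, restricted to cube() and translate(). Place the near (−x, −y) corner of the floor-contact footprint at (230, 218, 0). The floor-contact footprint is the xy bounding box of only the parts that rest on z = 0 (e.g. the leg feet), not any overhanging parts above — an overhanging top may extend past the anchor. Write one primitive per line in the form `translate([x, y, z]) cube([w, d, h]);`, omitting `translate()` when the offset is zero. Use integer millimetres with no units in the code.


translate([230, 218, 0]) cube([58, 58, 482]);
translate([230, 1085, 0]) cube([58, 58, 482]);
translate([2073, 218, 0]) cube([58, 58, 482]);
translate([2073, 1085, 0]) cube([58, 58, 482]);
translate([288, 218, 204]) cube([1785, 24, 143]);
translate([288, 1119, 204]) cube([1785, 24, 143]);
translate([230, 276, 204]) cube([24, 809, 143]);
translate([2107, 276, 204]) cube([24, 809, 143]);
translate([336, 218, 347]) cube([60, 925, 24]);
translate([444, 218, 347]) cube([60, 925, 24]);
translate([552, 218, 347]) cube([60, 925, 24]);
translate([660, 218, 347]) cube([60, 925, 24]);
translate([768, 218, 347]) cube([60, 925, 24]);
translate([876, 218, 347]) cube([60, 925, 24]);
translate([984, 218, 347]) cube([60, 925, 24]);
translate([1092, 218, 347]) cube([60, 925, 24]);
translate([1200, 218, 347]) cube([60, 925, 24]);
translate([1308, 218, 347]) cube([60, 925, 24]);
translate([1416, 218, 347]) cube([60, 925, 24]);
translate([1524, 218, 347]) cube([60, 925, 24]);
translate([1632, 218, 347]) cube([60, 925, 24]);
translate([1740, 218, 347]) cube([60, 925, 24]);
translate([1848, 218, 347]) cube([60, 925, 24]);
translate([1956, 218, 347]) cube([60, 925, 24]);


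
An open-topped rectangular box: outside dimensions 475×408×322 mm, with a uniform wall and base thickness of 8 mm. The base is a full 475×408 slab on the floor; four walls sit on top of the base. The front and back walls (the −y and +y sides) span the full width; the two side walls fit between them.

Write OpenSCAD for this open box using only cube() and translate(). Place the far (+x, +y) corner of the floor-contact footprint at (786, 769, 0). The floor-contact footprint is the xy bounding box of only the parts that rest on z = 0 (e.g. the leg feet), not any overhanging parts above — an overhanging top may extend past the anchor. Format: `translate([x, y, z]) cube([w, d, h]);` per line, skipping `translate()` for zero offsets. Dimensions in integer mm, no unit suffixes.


translate([311, 361, 0]) cube([475, 408, 8]);
translate([311, 361, 8]) cube([475, 8, 314]);
translate([311, 761, 8]) cube([475, 8, 314]);
translate([311, 369, 8]) cube([8, 392, 314]);
translate([778, 369, 8]) cube([8, 392, 314]);


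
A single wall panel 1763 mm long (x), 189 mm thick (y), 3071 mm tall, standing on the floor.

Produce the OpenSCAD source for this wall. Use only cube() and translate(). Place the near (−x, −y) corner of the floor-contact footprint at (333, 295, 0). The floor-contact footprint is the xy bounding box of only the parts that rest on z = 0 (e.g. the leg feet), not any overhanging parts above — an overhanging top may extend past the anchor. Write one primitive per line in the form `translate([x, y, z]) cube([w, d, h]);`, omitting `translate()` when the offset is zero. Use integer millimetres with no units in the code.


translate([333, 295, 0]) cube([1763, 189, 3071]);


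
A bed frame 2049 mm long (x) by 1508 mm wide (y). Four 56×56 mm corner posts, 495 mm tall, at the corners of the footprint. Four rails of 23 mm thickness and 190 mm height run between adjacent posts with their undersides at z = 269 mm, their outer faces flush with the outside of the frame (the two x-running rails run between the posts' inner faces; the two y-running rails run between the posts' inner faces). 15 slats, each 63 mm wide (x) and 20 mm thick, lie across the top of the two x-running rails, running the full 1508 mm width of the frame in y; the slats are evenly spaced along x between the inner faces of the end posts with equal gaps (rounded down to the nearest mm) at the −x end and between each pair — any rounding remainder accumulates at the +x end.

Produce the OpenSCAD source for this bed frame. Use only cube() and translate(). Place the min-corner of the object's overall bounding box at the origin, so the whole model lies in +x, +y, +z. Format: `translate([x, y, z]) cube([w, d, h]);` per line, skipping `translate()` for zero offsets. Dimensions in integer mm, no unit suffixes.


// slat z = rail_z + rail_h = 269 + 190 = 459
// slat gap = ⌊(1937 − 15·63) / 16⌋ = 62
cube([56, 56, 495]);
translate([0, 1452, 0]) cube([56, 56, 495]);
translate([1993, 0, 0]) cube([56, 56, 495]);
translate([1993, 1452, 0]) cube([56, 56, 495]);
translate([56, 0, 269]) cube([1937, 23, 190]);
translate([56, 1485, 269]) cube([1937, 23, 190]);
translate([0, 56, 269]) cube([23, 1396, 190]);
translate([2026, 56, 269]) cube([23, 1396, 190]);
translate([118, 0, 459]) cube([63, 1508, 20]);
translate([243, 0, 459]) cube([63, 1508, 20]);
translate([368, 0, 459]) cube([63, 1508, 20]);
translate([493, 0, 459]) cube([63, 1508, 20]);
translate([618, 0, 459]) cube([63, 1508, 20]);
translate([743, 0, 459]) cube([63, 1508, 20]);
translate([868, 0, 459]) cube([63, 1508, 20]);
translate([993, 0, 459]) cube([63, 1508, 20]);
translate([1118, 0, 459]) cube([63, 1508, 20]);
translate([1243, 0, 459]) cube([63, 1508, 20]);
translate([1368, 0, 459]) cube([63, 1508, 20]);
translate([1493, 0, 459]) cube([63, 1508, 20]);
translate([1618, 0, 459]) cube([63, 1508, 20]);
translate([1743, 0, 459]) cube([63, 1508, 20]);
translate([1868, 0, 459]) cube([63, 1508, 20]);


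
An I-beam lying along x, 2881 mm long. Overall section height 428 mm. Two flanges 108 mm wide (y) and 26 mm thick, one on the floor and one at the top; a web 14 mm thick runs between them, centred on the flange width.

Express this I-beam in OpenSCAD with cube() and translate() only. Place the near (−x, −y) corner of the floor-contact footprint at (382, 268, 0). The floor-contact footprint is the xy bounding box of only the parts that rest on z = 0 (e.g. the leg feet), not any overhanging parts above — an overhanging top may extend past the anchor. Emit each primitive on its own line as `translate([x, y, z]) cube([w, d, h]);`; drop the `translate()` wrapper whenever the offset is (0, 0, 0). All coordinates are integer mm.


translate([382, 268, 0]) cube([2881, 108, 26]);
translate([382, 315, 26]) cube([2881, 14, 376]);
translate([382, 268, 402]) cube([2881, 108, 26]);


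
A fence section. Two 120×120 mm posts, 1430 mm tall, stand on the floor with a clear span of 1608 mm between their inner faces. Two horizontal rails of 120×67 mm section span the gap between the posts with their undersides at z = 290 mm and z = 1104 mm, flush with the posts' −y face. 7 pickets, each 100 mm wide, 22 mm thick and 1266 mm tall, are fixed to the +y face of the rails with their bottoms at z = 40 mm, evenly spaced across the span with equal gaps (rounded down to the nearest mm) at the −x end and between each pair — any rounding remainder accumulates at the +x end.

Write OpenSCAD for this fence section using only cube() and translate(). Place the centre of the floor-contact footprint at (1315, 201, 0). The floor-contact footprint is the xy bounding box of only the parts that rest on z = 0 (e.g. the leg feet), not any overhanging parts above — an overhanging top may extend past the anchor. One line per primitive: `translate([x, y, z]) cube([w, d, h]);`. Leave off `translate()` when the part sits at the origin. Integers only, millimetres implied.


translate([391, 141, 0]) cube([120, 120, 1430]);
translate([2119, 141, 0]) cube([120, 120, 1430]);
translate([511, 141, 290]) cube([1608, 120, 67]);
translate([511, 141, 1104]) cube([1608, 120, 67]);
translate([624, 261, 40]) cube([100, 22, 1266]);
translate([837, 261, 40]) cube([100, 22, 1266]);
translate([1050, 261, 40]) cube([100, 22, 1266]);
translate([1263, 261, 40]) cube([100, 22, 1266]);
translate([1476, 261, 40]) cube([100, 22, 1266]);
translate([1689, 261, 40]) cube([100, 22, 1266]);
translate([1902, 261, 40]) cube([100, 22, 1266]);


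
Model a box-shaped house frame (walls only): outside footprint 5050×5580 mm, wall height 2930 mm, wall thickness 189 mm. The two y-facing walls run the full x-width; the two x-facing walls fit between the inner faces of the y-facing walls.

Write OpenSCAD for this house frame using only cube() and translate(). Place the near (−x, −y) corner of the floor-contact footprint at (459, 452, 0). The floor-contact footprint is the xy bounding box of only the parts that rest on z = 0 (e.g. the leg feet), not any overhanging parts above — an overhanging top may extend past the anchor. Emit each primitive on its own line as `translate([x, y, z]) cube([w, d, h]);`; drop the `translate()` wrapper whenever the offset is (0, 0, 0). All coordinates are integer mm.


translate([459, 452, 0]) cube([5050, 189, 2930]);
translate([459, 5843, 0]) cube([5050, 189, 2930]);
translate([459, 641, 0]) cube([189, 5202, 2930]);
translate([5320, 641, 0]) cube([189, 5202, 2930]);


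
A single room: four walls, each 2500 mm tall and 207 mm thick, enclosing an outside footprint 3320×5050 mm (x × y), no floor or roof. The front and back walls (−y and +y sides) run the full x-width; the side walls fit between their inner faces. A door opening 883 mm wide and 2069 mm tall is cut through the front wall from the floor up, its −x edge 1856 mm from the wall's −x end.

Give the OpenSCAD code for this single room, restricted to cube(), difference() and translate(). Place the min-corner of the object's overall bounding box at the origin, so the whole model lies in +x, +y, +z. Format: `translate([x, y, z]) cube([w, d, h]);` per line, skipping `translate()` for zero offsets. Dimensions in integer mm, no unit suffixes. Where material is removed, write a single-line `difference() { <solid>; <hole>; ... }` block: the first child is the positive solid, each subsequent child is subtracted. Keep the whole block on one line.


difference() { cube([3320, 207, 2500]); translate([1856, 0, 0]) cube([883, 207, 2069]); }
translate([0, 4843, 0]) cube([3320, 207, 2500]);
translate([0, 207, 0]) cube([207, 4636, 2500]);
translate([3113, 207, 0]) cube([207, 4636, 2500]);


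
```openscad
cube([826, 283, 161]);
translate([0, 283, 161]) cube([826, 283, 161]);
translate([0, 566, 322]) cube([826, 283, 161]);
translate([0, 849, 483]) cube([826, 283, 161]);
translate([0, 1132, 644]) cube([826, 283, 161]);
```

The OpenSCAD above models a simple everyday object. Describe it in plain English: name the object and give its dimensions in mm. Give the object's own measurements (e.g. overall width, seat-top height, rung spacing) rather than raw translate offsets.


A straight staircase of 5 solid steps. Each step is 826 mm wide (x), 283 mm deep (y, the going) and 161 mm tall (the rise). The first step rests on the floor; each subsequent step sits one going further in +y and one rise higher in +z, directly behind and above the previous step with no overlap.


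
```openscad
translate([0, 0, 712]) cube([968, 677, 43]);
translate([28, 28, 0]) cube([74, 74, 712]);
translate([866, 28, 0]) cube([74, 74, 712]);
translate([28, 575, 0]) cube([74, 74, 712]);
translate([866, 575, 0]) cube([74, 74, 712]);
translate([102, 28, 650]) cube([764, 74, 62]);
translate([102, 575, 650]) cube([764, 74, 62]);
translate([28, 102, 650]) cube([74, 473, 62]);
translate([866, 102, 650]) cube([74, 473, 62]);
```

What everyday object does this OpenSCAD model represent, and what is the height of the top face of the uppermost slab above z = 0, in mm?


A table. The table height is 755 mm.

A 968×677×43 slab sits at z = 712 on four 74 mm square posts — a table. The top surface is at 712 + 43 = 755 mm.


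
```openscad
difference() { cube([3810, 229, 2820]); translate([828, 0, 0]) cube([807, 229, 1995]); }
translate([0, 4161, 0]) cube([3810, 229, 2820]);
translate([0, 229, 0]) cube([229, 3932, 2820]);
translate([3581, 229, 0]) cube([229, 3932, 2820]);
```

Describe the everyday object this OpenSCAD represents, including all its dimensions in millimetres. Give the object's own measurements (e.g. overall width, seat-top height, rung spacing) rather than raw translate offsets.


A single room: four walls, each 2820 mm tall and 229 mm thick, enclosing an outside footprint 3810×4390 mm (x × y), no floor or roof. The front and back walls (−y and +y sides) run the full x-width; the side walls fit between their inner faces. A door opening 807 mm wide and 1995 mm tall is cut through the front wall from the floor up, its −x edge 828 mm from the wall's −x end.


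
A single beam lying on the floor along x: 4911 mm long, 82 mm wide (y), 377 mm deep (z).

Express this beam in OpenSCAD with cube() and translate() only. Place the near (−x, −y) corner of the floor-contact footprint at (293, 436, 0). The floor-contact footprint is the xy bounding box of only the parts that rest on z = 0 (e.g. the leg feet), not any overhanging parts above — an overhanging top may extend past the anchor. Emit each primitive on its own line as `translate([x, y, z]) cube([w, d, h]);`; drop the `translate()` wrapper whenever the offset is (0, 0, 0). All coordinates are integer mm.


translate([293, 436, 0]) cube([4911, 82, 377]);


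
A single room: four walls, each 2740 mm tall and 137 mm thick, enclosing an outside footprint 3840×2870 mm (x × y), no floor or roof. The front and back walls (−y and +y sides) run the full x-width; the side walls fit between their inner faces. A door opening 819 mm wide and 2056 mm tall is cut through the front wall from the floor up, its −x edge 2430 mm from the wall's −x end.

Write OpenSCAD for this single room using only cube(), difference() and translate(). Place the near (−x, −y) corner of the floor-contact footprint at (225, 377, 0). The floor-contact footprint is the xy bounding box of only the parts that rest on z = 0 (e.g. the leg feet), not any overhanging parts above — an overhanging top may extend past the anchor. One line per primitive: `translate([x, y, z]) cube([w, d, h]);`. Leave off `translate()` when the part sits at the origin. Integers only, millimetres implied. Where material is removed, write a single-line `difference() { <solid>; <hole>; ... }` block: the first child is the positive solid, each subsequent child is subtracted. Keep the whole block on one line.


difference() { translate([225, 377, 0]) cube([3840, 137, 2740]); translate([2655, 377, 0]) cube([819, 137, 2056]); }
translate([225, 3110, 0]) cube([3840, 137, 2740]);
translate([225, 514, 0]) cube([137, 2596, 2740]);
translate([3928, 514, 0]) cube([137, 2596, 2740]);


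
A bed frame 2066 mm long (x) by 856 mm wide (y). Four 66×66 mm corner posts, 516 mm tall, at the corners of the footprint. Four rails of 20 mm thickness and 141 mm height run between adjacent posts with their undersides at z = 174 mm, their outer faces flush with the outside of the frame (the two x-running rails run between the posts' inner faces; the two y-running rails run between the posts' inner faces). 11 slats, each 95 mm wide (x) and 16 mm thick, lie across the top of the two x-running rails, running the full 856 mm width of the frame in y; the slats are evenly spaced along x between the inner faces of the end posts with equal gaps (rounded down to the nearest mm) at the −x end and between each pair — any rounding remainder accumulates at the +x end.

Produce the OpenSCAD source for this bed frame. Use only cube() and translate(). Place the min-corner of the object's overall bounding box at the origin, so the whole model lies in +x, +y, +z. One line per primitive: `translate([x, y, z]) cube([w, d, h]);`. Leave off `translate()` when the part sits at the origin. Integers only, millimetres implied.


cube([66, 66, 516]);
translate([0, 790, 0]) cube([66, 66, 516]);
translate([2000, 0, 0]) cube([66, 66, 516]);
translate([2000, 790, 0]) cube([66, 66, 516]);
translate([66, 0, 174]) cube([1934, 20, 141]);
translate([66, 836, 174]) cube([1934, 20, 141]);
translate([0, 66, 174]) cube([20, 724, 141]);
translate([2046, 66, 174]) cube([20, 724, 141]);
translate([140, 0, 315]) cube([95, 856, 16]);
translate([309, 0, 315]) cube([95, 856, 16]);
translate([478, 0, 315]) cube([95, 856, 16]);
translate([647, 0, 315]) cube([95, 856, 16]);
translate([816, 0, 315]) cube([95, 856, 16]);
translate([985, 0, 315]) cube([95, 856, 16]);
translate([1154, 0, 315]) cube([95, 856, 16]);
translate([1323, 0, 315]) cube([95, 856, 16]);
translate([1492, 0, 315]) cube([95, 856, 16]);
translate([1661, 0, 315]) cube([95, 856, 16]);
translate([1830, 0, 315]) cube([95, 856, 16]);


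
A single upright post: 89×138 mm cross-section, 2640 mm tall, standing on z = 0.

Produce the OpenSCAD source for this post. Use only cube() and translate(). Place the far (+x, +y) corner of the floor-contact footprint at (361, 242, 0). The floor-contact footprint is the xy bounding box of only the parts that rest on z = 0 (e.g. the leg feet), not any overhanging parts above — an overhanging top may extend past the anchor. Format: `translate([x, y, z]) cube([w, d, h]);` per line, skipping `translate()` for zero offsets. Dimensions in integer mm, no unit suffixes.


translate([272, 104, 0]) cube([89, 138, 2640]);


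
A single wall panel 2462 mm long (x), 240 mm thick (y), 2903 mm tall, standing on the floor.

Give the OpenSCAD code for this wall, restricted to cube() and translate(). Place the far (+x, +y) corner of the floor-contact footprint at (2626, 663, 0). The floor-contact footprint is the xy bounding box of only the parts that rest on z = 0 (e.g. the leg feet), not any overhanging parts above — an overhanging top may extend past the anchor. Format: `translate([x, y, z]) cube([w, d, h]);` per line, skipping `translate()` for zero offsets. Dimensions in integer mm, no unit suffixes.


translate([164, 423, 0]) cube([2462, 240, 2903]);


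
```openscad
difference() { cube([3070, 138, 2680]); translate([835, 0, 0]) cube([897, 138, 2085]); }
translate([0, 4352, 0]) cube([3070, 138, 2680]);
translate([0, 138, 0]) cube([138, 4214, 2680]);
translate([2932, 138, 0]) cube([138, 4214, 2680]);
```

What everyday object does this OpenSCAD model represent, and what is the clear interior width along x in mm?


A single room. The interior width is 2794 mm.

Four walls enclosing a rectangle with a door in the front wall — a room. Outside width 3070 minus two 138 mm walls gives 2794 mm.


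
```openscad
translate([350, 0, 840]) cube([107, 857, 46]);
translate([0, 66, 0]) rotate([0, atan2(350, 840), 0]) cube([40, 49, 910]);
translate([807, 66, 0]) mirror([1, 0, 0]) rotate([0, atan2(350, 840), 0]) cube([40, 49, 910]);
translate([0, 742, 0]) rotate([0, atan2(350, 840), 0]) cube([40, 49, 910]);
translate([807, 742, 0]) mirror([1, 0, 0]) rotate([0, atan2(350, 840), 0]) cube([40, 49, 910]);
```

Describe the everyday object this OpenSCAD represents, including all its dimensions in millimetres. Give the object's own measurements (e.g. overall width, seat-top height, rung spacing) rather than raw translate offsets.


A sawhorse. A 107×857×46 mm beam (x, y, z) sits on two A-frame leg pairs. Each pair is two raked legs of 40×49 mm section (49 mm along y) splaying symmetrically in x. Each leg rises 840 mm vertically over 350 mm of horizontal reach and is 910 mm long along its own axis. Every leg's outer bottom edge rests on the floor and its outer top edge meets a bottom edge of the beam — the left legs (tilting toward +x) meet the beam's −x bottom edge, the right legs (their mirror images, tilting toward −x) meet its +x bottom edge — so the leg tops tuck under the beam, the beam's underside is 840 mm above the floor, and the feet are 807 mm apart outside-to-outside with the beam centred between them. The two leg pairs are set in 66 mm from either end of the beam.


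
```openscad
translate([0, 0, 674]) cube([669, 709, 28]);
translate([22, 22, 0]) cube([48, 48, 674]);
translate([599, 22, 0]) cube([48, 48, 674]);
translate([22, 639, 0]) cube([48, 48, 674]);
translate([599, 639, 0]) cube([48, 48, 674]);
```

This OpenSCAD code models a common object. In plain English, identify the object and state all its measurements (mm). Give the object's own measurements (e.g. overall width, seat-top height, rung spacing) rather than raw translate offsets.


A rectangular dining table. The top is 669×709×28 mm with its upper surface at z = 702 mm. It stands on four 48×48 mm square legs, each inset 22 mm from the nearest pair of top edges, running from the floor to the underside of the top.


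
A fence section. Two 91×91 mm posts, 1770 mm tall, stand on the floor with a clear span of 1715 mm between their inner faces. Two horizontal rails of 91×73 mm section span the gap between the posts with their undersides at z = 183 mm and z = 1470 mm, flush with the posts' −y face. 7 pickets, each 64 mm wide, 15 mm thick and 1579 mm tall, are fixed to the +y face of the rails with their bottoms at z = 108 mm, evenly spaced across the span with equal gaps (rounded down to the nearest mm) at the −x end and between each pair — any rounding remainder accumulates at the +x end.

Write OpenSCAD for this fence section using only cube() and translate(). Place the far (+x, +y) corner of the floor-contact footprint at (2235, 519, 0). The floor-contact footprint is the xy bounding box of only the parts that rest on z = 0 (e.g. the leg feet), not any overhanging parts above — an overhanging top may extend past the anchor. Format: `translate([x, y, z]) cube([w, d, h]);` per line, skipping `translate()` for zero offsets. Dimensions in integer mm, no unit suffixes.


translate([338, 428, 0]) cube([91, 91, 1770]);
translate([2144, 428, 0]) cube([91, 91, 1770]);
translate([429, 428, 183]) cube([1715, 91, 73]);
translate([429, 428, 1470]) cube([1715, 91, 73]);
translate([587, 519, 108]) cube([64, 15, 1579]);
translate([809, 519, 108]) cube([64, 15, 1579]);
translate([1031, 519, 108]) cube([64, 15, 1579]);
translate([1253, 519, 108]) cube([64, 15, 1579]);
translate([1475, 519, 108]) cube([64, 15, 1579]);
translate([1697, 519, 108]) cube([64, 15, 1579]);
translate([1919, 519, 108]) cube([64, 15, 1579]);


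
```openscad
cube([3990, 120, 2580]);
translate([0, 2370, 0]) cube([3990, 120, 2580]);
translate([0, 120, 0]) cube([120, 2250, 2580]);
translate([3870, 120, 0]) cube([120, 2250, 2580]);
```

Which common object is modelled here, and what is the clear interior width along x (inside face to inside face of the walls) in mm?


A house (or room) frame. The interior width is 3750 mm.

Four 2580 mm walls enclosing a rectangle with no floor or roof — a room or house frame. Outside width is 3990 mm and wall thickness is 120 mm, so the interior width is 3990 − 2 × 120 = 3750 mm.


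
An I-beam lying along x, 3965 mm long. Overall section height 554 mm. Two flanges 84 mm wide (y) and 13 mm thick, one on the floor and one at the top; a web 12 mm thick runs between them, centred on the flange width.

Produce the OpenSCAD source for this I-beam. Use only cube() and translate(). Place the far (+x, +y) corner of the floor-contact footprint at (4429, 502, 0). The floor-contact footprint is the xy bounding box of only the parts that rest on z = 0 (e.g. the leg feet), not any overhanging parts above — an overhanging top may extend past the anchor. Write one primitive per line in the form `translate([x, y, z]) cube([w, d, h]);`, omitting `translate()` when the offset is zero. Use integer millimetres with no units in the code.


translate([464, 418, 0]) cube([3965, 84, 13]);
translate([464, 454, 13]) cube([3965, 12, 528]);
translate([464, 418, 541]) cube([3965, 84, 13]);


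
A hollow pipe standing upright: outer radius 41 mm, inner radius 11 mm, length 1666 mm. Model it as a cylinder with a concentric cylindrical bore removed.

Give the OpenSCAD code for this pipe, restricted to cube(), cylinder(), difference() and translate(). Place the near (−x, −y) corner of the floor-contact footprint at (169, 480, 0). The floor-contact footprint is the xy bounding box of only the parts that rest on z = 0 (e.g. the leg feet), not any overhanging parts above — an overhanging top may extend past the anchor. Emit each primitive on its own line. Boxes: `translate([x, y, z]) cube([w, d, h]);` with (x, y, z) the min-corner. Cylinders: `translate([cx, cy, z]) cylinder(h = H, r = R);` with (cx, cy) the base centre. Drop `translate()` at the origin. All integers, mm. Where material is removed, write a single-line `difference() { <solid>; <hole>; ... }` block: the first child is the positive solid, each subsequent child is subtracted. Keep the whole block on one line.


difference() { translate([210, 521, 0]) cylinder(h = 1666, r = 41); translate([210, 521, 0]) cylinder(h = 1666, r = 11); }


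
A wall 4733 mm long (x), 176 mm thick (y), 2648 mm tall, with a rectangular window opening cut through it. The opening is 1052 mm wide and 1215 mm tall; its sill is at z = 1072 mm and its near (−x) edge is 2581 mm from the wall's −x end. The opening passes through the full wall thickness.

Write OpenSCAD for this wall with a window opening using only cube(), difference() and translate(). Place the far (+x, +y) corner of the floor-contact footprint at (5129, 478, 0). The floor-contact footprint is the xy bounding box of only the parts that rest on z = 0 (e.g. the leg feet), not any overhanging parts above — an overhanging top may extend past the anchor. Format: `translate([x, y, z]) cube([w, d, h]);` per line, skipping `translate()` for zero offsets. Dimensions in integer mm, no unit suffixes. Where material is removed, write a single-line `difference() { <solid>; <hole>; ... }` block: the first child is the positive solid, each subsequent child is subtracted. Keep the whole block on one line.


difference() { translate([396, 302, 0]) cube([4733, 176, 2648]); translate([2977, 302, 1072]) cube([1052, 176, 1215]); }


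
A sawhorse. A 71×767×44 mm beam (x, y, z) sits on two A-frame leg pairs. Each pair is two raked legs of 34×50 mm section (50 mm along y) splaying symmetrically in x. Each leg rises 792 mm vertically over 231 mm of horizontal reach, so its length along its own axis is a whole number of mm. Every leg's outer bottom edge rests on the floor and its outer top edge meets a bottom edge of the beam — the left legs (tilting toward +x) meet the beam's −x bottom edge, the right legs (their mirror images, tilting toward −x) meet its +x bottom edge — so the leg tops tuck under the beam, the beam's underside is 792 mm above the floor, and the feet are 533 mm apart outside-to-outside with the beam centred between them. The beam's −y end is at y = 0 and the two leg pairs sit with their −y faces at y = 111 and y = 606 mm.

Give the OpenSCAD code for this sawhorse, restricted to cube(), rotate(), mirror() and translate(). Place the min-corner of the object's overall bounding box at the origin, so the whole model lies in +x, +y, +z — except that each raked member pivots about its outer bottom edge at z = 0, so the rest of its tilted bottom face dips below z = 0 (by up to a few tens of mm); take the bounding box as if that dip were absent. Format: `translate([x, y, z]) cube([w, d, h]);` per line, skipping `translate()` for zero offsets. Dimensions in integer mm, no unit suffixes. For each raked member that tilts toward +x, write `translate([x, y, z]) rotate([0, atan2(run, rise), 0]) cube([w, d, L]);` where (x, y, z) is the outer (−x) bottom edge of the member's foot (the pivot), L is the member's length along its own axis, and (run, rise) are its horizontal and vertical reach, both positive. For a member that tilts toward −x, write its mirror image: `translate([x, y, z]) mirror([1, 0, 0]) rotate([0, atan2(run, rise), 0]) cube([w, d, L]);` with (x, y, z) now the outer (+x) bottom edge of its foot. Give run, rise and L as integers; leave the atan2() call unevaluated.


translate([231, 0, 792]) cube([71, 767, 44]);
translate([0, 111, 0]) rotate([0, atan2(231, 792), 0]) cube([34, 50, 825]);
translate([533, 111, 0]) mirror([1, 0, 0]) rotate([0, atan2(231, 792), 0]) cube([34, 50, 825]);
translate([0, 606, 0]) rotate([0, atan2(231, 792), 0]) cube([34, 50, 825]);
translate([533, 606, 0]) mirror([1, 0, 0]) rotate([0, atan2(231, 792), 0]) cube([34, 50, 825]);


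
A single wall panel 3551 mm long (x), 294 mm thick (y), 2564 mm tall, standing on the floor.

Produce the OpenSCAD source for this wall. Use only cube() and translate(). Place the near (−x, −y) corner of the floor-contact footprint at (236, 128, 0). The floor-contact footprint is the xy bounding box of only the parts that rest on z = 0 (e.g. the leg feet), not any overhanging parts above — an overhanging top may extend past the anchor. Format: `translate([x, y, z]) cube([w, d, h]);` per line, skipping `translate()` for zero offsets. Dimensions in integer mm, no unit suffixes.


translate([236, 128, 0]) cube([3551, 294, 2564]);


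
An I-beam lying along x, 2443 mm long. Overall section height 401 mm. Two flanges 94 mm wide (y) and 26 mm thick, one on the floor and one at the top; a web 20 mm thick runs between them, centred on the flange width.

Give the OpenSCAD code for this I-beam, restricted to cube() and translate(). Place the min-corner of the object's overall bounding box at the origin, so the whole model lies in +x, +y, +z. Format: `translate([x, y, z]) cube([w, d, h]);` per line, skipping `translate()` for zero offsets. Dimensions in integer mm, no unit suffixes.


cube([2443, 94, 26]);
translate([0, 37, 26]) cube([2443, 20, 349]);
translate([0, 0, 375]) cube([2443, 94, 26]);


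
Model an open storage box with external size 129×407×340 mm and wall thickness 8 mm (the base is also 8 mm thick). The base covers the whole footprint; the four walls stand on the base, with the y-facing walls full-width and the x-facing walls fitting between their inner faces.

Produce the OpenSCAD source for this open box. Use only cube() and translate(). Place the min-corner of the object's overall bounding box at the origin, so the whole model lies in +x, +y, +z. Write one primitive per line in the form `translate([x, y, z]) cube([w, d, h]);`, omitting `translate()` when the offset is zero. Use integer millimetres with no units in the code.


cube([129, 407, 8]);
translate([0, 0, 8]) cube([129, 8, 332]);
translate([0, 399, 8]) cube([129, 8, 332]);
translate([0, 8, 8]) cube([8, 391, 332]);
translate([121, 8, 8]) cube([8, 391, 332]);
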